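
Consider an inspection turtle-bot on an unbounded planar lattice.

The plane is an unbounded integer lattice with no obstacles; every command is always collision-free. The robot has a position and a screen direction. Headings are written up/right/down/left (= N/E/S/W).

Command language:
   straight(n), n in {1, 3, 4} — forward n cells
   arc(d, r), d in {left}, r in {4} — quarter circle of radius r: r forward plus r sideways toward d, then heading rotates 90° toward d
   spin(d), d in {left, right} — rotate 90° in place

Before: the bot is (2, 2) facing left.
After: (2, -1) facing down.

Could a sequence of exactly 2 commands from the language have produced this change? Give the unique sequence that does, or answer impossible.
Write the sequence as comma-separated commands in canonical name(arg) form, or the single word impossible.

key: cell and facing (now S) both changed — the 2 commands mix motion and turning
from: (2, 2) facing left
step 1 (spin(left)): (2, 2) facing down
step 2 (straight(3)): (2, -1) facing down
no rival 2-sequence matches.

spin(left), straight(3)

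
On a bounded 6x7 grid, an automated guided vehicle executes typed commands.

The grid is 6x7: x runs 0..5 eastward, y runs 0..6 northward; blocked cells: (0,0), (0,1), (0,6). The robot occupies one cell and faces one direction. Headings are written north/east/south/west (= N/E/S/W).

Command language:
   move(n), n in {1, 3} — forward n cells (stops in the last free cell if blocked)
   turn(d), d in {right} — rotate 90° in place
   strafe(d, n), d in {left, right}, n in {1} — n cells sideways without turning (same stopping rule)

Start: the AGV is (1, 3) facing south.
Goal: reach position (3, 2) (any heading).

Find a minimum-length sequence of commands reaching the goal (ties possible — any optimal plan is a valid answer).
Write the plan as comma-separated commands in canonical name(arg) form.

strafe(left, 1), strafe(left, 1), move(1)

start: (1, 3) facing south
t=1 strafe(left, 1) ⇒ (2, 3) facing south
t=2 strafe(left, 1) ⇒ (3, 3) facing south
t=3 move(1) ⇒ (3, 2) facing south
shorter routes all fall short; 3 is best.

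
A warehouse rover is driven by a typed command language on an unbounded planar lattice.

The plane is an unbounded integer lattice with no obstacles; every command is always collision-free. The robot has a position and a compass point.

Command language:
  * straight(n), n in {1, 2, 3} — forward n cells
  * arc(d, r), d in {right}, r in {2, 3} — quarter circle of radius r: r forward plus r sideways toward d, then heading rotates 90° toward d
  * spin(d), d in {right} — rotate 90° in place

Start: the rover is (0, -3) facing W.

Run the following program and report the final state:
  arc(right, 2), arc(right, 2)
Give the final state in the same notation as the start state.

(0, 1) facing E

begin: (0, -3) facing W
[1] after arc(right, 2): (-2, -1) facing N
[2] after arc(right, 2): (0, 1) facing E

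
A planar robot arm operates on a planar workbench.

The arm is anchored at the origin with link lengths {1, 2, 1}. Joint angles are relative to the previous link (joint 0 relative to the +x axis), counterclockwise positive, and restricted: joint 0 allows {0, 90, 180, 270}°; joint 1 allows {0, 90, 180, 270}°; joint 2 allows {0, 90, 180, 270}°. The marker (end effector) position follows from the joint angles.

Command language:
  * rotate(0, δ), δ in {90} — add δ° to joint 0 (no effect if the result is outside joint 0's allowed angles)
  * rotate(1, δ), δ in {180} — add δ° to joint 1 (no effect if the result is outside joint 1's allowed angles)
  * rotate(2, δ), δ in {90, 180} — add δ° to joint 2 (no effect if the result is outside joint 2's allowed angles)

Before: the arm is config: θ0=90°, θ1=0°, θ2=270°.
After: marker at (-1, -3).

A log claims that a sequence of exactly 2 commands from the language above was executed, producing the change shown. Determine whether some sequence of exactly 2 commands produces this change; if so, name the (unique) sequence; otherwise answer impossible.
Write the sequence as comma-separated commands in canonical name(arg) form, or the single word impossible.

from: config: θ0=90°, θ1=0°, θ2=270°
1. rotate(0, 90) → config: θ0=180°, θ1=0°, θ2=270°
2. rotate(0, 90) → config: θ0=270°, θ1=0°, θ2=270°
no rival 2-sequence matches.

rotate(0, 90), rotate(0, 90)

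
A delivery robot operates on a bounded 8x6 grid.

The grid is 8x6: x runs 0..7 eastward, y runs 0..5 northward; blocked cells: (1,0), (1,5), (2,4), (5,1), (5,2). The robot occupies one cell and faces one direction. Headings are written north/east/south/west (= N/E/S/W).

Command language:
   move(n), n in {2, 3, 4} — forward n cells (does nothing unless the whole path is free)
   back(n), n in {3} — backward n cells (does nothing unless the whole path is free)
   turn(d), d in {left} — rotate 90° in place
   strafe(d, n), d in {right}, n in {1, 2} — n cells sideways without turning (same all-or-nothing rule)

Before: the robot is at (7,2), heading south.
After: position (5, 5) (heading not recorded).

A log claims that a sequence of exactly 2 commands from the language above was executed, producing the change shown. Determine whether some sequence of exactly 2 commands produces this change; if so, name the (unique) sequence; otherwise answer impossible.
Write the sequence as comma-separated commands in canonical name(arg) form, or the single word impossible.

key: order matters: swapping back(3) and strafe(right, 2) lands elsewhere
initial: at (7,2), heading south
1. back(3) → at (7,5), heading south
2. strafe(right, 2) → at (5,5), heading south
no other 2-command option fits: unique.

back(3), strafe(right, 2)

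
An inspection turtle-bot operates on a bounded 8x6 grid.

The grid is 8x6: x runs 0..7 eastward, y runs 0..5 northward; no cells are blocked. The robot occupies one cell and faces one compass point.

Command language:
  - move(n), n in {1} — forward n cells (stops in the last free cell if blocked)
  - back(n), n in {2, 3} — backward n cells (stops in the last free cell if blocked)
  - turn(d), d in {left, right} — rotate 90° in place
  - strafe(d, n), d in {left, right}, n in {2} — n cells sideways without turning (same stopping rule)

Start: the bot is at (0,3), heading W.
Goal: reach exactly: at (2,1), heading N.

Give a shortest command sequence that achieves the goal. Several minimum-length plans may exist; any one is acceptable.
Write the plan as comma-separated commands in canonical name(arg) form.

t0: at (0,3), heading W
t=1 strafe(left, 2) ⇒ at (0,1), heading W
t=2 back(2) ⇒ at (2,1), heading W
t=3 turn(right) ⇒ at (2,1), heading N
no 2-step plan works, so 3 is optimal.

strafe(left, 2), back(2), turn(right)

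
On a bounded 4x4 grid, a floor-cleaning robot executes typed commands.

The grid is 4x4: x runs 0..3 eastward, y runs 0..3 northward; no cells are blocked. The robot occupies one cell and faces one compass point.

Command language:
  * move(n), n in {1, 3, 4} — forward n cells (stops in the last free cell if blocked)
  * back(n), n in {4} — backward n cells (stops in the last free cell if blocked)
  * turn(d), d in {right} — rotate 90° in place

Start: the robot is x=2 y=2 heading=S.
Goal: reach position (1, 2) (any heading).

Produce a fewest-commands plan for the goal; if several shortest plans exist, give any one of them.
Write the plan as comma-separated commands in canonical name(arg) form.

from: x=2 y=2 heading=S
[1] after turn(right): x=2 y=2 heading=W
[2] after move(1): x=1 y=2 heading=W
shorter routes all fall short; 2 is best.

turn(right), move(1)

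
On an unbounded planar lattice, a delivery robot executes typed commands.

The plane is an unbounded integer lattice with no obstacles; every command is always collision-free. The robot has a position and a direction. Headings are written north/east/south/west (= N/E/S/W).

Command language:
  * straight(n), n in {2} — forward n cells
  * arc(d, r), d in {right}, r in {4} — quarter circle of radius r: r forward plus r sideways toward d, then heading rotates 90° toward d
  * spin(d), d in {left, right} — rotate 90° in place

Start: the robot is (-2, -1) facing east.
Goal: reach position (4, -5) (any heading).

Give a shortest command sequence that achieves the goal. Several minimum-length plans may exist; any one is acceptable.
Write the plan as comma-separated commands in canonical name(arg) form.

straight(2), arc(right, 4)

initial: (-2, -1) facing east
1. straight(2) → (0, -1) facing east
2. arc(right, 4) → (4, -5) facing south
minimal: 2 command(s), checked below 2.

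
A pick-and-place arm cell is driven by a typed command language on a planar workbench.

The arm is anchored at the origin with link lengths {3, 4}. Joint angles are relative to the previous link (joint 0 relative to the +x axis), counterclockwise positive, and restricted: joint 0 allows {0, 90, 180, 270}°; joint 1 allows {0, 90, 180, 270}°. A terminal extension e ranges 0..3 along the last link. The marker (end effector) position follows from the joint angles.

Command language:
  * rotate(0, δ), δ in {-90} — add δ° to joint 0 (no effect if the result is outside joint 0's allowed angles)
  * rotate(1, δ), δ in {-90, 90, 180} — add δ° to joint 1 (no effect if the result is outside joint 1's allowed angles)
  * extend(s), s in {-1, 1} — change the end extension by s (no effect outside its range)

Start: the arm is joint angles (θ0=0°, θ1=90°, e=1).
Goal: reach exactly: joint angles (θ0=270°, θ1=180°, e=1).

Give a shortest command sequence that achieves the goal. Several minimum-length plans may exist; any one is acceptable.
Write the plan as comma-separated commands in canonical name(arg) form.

rotate(0, -90), rotate(1, 90)

t0: joint angles (θ0=0°, θ1=90°, e=1)
1. rotate(0, -90) → joint angles (θ0=270°, θ1=90°, e=1)
2. rotate(1, 90) → joint angles (θ0=270°, θ1=180°, e=1)
nothing shorter than 2 reaches the goal.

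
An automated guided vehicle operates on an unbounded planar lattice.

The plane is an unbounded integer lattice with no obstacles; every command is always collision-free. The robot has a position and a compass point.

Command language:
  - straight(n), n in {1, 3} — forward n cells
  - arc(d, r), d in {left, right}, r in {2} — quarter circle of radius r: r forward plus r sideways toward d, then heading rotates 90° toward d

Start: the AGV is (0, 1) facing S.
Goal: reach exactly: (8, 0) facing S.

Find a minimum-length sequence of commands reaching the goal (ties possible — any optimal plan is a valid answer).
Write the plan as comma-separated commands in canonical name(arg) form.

begin: (0, 1) facing S
1. straight(1) → (0, 0) facing S
2. arc(left, 2) → (2, -2) facing E
3. arc(left, 2) → (4, 0) facing N
4. arc(right, 2) → (6, 2) facing E
5. arc(right, 2) → (8, 0) facing S
shorter routes all fall short; 5 is best.

straight(1), arc(left, 2), arc(left, 2), arc(right, 2), arc(right, 2)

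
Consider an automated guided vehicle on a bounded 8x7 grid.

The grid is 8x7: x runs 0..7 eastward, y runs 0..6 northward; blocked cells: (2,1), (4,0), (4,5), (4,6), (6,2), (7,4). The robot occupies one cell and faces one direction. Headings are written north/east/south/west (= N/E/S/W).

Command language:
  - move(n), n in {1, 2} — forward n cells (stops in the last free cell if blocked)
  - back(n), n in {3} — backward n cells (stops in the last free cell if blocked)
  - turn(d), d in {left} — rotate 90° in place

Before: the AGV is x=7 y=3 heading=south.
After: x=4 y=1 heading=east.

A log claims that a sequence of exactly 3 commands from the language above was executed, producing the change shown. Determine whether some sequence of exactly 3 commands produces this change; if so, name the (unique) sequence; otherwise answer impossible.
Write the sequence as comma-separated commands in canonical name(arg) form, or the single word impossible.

key: running back(3) before move(2) would end elsewhere — order is forced
from: x=7 y=3 heading=south
step 1 (move(2)): x=7 y=1 heading=south
step 2 (turn(left)): x=7 y=1 heading=east
step 3 (back(3)): x=4 y=1 heading=east
all 64 alternatives checked — unique.

move(2), turn(left), back(3)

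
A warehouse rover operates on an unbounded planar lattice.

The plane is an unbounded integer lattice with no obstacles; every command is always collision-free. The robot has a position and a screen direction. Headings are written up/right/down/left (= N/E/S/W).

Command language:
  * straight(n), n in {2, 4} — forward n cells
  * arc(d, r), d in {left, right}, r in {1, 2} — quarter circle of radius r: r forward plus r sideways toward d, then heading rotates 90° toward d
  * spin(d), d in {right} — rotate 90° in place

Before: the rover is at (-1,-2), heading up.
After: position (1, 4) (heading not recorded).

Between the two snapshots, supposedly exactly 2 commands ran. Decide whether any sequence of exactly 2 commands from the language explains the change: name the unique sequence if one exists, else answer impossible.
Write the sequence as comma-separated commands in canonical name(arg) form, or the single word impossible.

key: order matters: swapping straight(4) and arc(right, 2) lands elsewhere
from: at (-1,-2), heading up
[1] after straight(4): at (-1,2), heading up
[2] after arc(right, 2): at (1,4), heading right
uniquely the one of 49 2-step routes that fits.

straight(4), arc(right, 2)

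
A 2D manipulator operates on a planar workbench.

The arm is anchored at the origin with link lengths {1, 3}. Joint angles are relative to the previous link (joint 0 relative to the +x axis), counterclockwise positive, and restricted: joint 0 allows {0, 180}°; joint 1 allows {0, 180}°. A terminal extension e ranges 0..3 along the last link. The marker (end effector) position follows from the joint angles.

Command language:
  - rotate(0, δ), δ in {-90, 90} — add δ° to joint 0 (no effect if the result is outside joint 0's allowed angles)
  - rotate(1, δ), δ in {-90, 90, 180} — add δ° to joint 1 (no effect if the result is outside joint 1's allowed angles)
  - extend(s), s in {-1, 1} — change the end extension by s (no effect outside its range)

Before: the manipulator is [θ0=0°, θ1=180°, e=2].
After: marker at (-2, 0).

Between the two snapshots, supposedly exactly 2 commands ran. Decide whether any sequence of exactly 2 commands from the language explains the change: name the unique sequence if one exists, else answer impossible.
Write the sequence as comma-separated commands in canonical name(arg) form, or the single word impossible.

extend(-1), extend(-1)

initial: [θ0=0°, θ1=180°, e=2]
1. extend(-1) → [θ0=0°, θ1=180°, e=1]
2. extend(-1) → [θ0=0°, θ1=180°, e=0]
no other 2-command option fits: unique.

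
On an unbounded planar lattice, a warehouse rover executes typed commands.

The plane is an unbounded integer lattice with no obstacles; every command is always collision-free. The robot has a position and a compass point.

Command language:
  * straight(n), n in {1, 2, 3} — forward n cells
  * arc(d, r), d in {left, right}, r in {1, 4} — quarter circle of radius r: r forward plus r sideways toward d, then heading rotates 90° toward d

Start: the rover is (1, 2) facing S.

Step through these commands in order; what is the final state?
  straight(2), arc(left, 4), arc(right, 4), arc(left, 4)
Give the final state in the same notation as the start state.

begin: (1, 2) facing S
step 1 (straight(2)): (1, 0) facing S
step 2 (arc(left, 4)): (5, -4) facing E
step 3 (arc(right, 4)): (9, -8) facing S
step 4 (arc(left, 4)): (13, -12) facing E

(13, -12) facing E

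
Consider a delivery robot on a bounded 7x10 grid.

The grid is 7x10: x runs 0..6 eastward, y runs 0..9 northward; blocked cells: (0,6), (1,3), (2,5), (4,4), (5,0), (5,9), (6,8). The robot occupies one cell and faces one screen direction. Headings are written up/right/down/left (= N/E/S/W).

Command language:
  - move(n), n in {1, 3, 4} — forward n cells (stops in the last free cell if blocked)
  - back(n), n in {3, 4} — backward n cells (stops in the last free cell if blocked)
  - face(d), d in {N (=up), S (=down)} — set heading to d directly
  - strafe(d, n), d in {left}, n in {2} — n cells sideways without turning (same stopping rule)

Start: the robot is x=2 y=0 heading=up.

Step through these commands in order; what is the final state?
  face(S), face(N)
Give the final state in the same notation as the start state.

x=2 y=0 heading=up

start: x=2 y=0 heading=up
step 1 (face(S)): x=2 y=0 heading=down
step 2 (face(N)): x=2 y=0 heading=up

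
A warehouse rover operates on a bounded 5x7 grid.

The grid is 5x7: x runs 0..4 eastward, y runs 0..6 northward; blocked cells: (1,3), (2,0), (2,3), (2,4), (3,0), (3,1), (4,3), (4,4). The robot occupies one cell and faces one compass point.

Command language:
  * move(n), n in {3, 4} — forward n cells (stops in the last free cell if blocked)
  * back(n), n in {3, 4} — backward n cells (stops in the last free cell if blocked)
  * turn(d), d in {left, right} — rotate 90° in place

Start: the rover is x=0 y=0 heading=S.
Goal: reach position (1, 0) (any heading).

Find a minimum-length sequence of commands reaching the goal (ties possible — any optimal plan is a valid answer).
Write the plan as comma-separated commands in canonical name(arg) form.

initial: x=0 y=0 heading=S
1. turn(left) → x=0 y=0 heading=E
2. move(3) → x=1 y=0 heading=E
minimal: 2 command(s), checked below 2.

turn(left), move(3)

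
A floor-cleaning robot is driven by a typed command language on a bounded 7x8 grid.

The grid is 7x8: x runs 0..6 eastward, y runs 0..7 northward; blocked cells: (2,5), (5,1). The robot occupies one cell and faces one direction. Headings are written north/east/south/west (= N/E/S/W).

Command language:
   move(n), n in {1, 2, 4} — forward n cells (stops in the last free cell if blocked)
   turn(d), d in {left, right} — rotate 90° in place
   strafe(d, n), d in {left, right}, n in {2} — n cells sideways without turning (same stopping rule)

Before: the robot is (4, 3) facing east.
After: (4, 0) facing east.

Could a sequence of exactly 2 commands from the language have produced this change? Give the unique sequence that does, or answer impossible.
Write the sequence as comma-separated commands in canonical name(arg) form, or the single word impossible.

strafe(right, 2), strafe(right, 2)

key: still facing E at the end — nothing in the sequence rotates
start: (4, 3) facing east
1. strafe(right, 2) → (4, 1) facing east
2. strafe(right, 2) → (4, 0) facing east
all 49 alternatives checked — unique.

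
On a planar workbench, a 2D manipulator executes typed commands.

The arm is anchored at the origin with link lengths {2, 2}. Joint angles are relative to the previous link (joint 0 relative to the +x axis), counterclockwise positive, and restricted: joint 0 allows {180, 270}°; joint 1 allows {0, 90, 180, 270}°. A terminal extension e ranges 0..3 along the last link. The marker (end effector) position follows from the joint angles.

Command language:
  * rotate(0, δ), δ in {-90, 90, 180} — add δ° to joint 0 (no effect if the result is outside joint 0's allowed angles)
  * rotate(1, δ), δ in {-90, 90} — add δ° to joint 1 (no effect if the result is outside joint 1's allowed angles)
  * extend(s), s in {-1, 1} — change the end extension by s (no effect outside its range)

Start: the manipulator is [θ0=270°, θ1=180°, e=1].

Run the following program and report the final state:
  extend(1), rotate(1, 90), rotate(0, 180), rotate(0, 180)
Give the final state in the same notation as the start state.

[θ0=270°, θ1=270°, e=2]

start: [θ0=270°, θ1=180°, e=1]
t=1 extend(1) ⇒ [θ0=270°, θ1=180°, e=2]
t=2 rotate(1, 90) ⇒ [θ0=270°, θ1=270°, e=2]
t=3 rotate(0, 180) ⇒ [θ0=270°, θ1=270°, e=2]
t=4 rotate(0, 180) ⇒ [θ0=270°, θ1=270°, e=2]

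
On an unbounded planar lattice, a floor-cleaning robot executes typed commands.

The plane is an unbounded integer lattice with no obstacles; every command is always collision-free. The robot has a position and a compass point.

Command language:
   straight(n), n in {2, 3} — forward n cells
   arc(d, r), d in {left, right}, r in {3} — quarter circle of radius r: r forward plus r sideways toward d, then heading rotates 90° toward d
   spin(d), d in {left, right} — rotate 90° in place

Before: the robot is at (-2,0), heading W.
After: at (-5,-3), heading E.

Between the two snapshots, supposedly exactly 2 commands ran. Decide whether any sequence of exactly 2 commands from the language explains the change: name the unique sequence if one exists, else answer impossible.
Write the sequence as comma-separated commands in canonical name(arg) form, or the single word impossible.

arc(left, 3), spin(left)

key: cell and facing (now E) both changed — the 2 commands mix motion and turning
initial: at (-2,0), heading W
step 1 (arc(left, 3)): at (-5,-3), heading S
step 2 (spin(left)): at (-5,-3), heading E
no other 2-command option fits: unique.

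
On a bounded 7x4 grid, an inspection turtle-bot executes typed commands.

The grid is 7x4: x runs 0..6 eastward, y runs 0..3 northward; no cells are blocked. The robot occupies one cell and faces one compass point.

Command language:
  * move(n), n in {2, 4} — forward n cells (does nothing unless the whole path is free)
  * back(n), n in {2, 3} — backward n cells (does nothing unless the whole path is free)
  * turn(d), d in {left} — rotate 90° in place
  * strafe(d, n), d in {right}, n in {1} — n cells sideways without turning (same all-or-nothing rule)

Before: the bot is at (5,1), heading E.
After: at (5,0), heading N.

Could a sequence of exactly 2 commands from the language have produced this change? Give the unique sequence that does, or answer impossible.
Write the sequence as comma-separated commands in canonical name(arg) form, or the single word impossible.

strafe(right, 1), turn(left)

key: cell and facing (now N) both changed — the 2 commands mix motion and turning
initial: at (5,1), heading E
step 1 (strafe(right, 1)): at (5,0), heading E
step 2 (turn(left)): at (5,0), heading N
no rival 2-sequence matches.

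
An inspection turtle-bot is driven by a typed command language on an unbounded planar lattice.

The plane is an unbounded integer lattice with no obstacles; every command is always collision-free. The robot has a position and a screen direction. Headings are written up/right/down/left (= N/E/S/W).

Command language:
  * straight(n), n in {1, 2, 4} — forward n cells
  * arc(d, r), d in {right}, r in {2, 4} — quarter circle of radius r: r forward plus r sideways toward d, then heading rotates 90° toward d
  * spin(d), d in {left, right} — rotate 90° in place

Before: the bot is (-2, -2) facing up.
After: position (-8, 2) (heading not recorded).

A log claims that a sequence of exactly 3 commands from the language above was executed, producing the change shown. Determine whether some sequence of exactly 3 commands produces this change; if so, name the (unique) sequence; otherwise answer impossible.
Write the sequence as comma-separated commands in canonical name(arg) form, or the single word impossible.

spin(left), straight(2), arc(right, 4)

key: running arc(right, 4) before spin(left) would end elsewhere — order is forced
begin: (-2, -2) facing up
t=1 spin(left) ⇒ (-2, -2) facing left
t=2 straight(2) ⇒ (-4, -2) facing left
t=3 arc(right, 4) ⇒ (-8, 2) facing up
no rival 3-sequence matches.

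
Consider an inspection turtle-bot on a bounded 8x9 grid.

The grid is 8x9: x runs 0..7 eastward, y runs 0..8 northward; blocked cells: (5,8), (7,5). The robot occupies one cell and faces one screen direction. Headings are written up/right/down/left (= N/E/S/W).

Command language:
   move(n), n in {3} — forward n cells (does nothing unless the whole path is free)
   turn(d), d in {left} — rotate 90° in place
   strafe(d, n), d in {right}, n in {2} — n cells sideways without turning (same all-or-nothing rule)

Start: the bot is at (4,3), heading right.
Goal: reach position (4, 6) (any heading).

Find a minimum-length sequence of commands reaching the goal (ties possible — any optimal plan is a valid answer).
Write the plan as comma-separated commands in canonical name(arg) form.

turn(left), move(3)

begin: at (4,3), heading right
t=1 turn(left) ⇒ at (4,3), heading up
t=2 move(3) ⇒ at (4,6), heading up
minimal: 2 command(s), checked below 2.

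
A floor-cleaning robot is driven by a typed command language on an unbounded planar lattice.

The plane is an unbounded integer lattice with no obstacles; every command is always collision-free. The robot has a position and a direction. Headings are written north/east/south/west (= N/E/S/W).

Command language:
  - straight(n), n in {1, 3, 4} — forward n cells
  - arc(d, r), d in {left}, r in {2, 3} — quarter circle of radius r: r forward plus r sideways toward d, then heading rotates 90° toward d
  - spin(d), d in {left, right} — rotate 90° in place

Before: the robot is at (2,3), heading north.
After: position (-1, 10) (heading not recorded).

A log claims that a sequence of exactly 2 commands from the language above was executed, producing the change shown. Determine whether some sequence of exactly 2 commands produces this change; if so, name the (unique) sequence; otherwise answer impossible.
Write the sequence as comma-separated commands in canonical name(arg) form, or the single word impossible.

key: running arc(left, 3) before straight(4) would end elsewhere — order is forced
t0: at (2,3), heading north
step 1 (straight(4)): at (2,7), heading north
step 2 (arc(left, 3)): at (-1,10), heading west
uniquely the one of 49 2-step routes that fits.

straight(4), arc(left, 3)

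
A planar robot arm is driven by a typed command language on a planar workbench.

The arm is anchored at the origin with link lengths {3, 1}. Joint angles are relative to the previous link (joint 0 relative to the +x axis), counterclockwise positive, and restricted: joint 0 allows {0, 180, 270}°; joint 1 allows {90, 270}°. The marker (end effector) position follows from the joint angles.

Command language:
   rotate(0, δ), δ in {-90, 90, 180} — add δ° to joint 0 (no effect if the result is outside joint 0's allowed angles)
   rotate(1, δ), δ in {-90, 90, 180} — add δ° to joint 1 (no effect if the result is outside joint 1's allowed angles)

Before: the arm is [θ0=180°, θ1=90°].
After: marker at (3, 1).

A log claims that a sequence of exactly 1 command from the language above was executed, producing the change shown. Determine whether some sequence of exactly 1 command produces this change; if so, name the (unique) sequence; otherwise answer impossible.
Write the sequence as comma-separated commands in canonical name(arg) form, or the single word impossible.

rotate(0, 180)

begin: [θ0=180°, θ1=90°]
[1] after rotate(0, 180): [θ0=0°, θ1=90°]
no other 1-command option fits: unique.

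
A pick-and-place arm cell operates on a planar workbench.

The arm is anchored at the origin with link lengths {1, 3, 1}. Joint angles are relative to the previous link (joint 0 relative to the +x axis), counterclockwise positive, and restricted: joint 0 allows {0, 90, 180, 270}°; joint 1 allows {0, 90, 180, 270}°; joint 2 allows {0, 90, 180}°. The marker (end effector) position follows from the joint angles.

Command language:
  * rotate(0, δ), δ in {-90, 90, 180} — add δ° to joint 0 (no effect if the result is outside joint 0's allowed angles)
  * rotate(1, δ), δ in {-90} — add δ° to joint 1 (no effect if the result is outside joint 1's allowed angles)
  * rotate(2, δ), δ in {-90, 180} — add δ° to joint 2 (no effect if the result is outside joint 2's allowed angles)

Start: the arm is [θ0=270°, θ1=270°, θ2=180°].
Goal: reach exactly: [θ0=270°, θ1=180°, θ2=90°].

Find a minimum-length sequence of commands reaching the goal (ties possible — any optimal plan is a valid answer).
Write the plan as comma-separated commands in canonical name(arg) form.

rotate(1, -90), rotate(2, -90)

start: [θ0=270°, θ1=270°, θ2=180°]
1. rotate(1, -90) → [θ0=270°, θ1=180°, θ2=180°]
2. rotate(2, -90) → [θ0=270°, θ1=180°, θ2=90°]
nothing shorter than 2 reaches the goal.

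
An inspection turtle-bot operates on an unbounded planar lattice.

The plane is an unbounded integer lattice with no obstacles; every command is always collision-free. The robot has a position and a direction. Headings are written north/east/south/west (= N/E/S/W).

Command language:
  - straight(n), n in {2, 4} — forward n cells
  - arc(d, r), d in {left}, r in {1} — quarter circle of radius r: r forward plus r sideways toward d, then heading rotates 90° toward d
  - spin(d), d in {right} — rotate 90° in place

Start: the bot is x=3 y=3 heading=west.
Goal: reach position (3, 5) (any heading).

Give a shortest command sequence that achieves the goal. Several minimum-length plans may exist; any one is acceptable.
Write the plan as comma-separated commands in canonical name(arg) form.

begin: x=3 y=3 heading=west
step 1 (spin(right)): x=3 y=3 heading=north
step 2 (straight(2)): x=3 y=5 heading=north
nothing shorter than 2 reaches the goal.

spin(right), straight(2)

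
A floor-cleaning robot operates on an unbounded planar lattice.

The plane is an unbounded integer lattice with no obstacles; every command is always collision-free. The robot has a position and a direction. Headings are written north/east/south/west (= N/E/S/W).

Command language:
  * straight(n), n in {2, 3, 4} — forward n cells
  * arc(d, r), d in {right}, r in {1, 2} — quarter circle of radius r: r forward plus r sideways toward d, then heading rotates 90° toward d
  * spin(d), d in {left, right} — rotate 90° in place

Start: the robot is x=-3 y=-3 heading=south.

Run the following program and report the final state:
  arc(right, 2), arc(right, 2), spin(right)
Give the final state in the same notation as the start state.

begin: x=-3 y=-3 heading=south
1. arc(right, 2) → x=-5 y=-5 heading=west
2. arc(right, 2) → x=-7 y=-3 heading=north
3. spin(right) → x=-7 y=-3 heading=east

x=-7 y=-3 heading=east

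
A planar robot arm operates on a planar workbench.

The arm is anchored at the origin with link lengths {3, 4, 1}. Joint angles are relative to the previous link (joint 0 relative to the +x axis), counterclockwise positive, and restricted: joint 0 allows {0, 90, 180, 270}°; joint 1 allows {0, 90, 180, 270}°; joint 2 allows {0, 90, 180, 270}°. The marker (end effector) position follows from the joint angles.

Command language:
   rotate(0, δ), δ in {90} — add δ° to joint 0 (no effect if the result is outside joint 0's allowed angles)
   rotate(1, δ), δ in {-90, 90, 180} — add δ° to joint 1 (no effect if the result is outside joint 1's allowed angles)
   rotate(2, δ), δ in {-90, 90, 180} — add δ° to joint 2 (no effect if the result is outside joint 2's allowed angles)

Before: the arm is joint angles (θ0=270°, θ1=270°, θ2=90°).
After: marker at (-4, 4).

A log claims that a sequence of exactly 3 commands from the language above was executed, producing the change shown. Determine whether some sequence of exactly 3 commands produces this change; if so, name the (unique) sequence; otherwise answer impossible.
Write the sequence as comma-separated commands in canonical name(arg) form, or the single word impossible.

rotate(0, 90), rotate(0, 90), rotate(0, 90)

from: joint angles (θ0=270°, θ1=270°, θ2=90°)
step 1 (rotate(0, 90)): joint angles (θ0=0°, θ1=270°, θ2=90°)
step 2 (rotate(0, 90)): joint angles (θ0=90°, θ1=270°, θ2=90°)
step 3 (rotate(0, 90)): joint angles (θ0=180°, θ1=270°, θ2=90°)
no other 3-command option fits: unique.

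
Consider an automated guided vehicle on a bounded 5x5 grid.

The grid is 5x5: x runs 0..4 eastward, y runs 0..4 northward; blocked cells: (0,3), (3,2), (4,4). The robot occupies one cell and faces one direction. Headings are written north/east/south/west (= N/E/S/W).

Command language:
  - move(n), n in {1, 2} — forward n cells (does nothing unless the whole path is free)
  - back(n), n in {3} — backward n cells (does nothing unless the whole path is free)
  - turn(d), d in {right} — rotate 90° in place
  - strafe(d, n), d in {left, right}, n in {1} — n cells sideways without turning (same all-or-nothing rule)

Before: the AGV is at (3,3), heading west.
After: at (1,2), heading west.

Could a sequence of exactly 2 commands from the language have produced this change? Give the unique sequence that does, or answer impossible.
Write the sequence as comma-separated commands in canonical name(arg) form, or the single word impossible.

move(2), strafe(left, 1)

key: heading stays W — no command in the sequence turns
initial: at (3,3), heading west
step 1 (move(2)): at (1,3), heading west
step 2 (strafe(left, 1)): at (1,2), heading west
no other 2-command option fits: unique.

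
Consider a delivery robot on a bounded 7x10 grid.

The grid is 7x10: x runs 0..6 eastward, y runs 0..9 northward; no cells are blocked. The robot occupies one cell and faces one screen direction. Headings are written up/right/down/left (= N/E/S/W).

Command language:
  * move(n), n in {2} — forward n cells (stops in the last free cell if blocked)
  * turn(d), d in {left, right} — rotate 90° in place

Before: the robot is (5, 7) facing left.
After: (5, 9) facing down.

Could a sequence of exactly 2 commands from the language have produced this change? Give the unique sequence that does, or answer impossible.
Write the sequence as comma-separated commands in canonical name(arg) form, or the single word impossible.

all 9 sequences checked — none match.

impossible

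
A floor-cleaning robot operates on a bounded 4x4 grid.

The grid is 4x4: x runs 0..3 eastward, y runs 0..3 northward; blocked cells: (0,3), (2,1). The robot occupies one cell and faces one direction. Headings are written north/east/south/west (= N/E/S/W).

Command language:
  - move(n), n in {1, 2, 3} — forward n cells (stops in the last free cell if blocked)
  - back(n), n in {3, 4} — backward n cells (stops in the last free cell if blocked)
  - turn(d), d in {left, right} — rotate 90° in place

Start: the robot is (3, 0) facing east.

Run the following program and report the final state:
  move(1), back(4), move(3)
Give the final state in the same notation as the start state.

(3, 0) facing east

initial: (3, 0) facing east
step 1 (move(1)): (3, 0) facing east
step 2 (back(4)): (0, 0) facing east
step 3 (move(3)): (3, 0) facing east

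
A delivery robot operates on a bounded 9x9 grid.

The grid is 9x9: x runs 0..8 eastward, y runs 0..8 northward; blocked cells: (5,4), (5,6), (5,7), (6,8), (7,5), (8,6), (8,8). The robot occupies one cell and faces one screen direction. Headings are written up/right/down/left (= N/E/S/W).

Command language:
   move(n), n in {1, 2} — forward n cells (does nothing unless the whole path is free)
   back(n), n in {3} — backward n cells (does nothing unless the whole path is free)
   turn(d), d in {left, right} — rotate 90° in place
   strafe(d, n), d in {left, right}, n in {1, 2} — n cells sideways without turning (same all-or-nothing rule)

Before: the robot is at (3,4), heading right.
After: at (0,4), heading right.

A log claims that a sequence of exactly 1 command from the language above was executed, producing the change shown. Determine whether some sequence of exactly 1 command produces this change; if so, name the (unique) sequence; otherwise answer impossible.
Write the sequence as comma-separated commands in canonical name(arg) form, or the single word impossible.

back(3)

key: heading stays E — the single command does not turn
start: at (3,4), heading right
1. back(3) → at (0,4), heading right
no rival 1-sequence matches.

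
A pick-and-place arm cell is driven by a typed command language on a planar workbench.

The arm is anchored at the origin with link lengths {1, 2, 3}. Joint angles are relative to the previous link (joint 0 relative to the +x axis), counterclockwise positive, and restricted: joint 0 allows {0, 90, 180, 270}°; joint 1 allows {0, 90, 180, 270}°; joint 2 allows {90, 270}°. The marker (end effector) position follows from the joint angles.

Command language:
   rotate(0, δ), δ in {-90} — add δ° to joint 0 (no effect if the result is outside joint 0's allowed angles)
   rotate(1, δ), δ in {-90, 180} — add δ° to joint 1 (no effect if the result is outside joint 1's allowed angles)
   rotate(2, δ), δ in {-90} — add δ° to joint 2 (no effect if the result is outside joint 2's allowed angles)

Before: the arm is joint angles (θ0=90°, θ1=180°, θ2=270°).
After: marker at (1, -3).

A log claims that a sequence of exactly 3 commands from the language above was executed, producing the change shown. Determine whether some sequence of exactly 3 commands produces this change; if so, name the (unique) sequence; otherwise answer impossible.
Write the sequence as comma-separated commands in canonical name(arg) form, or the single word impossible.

begin: joint angles (θ0=90°, θ1=180°, θ2=270°)
[1] after rotate(0, -90): joint angles (θ0=0°, θ1=180°, θ2=270°)
[2] after rotate(0, -90): joint angles (θ0=270°, θ1=180°, θ2=270°)
[3] after rotate(0, -90): joint angles (θ0=180°, θ1=180°, θ2=270°)
all 64 alternatives checked — unique.

rotate(0, -90), rotate(0, -90), rotate(0, -90)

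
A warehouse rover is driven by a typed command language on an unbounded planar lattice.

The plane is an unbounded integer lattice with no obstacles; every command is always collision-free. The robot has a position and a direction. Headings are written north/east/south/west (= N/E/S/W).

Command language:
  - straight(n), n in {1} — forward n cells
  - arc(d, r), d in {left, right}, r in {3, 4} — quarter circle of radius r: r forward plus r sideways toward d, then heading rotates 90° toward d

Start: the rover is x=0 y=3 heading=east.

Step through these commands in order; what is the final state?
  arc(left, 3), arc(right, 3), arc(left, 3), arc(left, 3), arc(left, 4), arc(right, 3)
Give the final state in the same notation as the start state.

x=-1 y=8 heading=west

initial: x=0 y=3 heading=east
step 1 (arc(left, 3)): x=3 y=6 heading=north
step 2 (arc(right, 3)): x=6 y=9 heading=east
step 3 (arc(left, 3)): x=9 y=12 heading=north
step 4 (arc(left, 3)): x=6 y=15 heading=west
step 5 (arc(left, 4)): x=2 y=11 heading=south
step 6 (arc(right, 3)): x=-1 y=8 heading=west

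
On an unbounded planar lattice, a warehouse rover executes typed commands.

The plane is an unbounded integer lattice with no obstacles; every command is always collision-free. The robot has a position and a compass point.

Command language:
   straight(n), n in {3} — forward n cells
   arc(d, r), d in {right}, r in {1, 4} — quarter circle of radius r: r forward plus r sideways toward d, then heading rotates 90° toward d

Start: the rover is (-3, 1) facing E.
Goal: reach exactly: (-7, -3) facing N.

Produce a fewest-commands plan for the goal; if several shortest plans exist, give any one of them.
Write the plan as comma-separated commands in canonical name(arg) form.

t0: (-3, 1) facing E
1. arc(right, 1) → (-2, 0) facing S
2. arc(right, 4) → (-6, -4) facing W
3. arc(right, 1) → (-7, -3) facing N
no 2-step plan works, so 3 is optimal.

arc(right, 1), arc(right, 4), arc(right, 1)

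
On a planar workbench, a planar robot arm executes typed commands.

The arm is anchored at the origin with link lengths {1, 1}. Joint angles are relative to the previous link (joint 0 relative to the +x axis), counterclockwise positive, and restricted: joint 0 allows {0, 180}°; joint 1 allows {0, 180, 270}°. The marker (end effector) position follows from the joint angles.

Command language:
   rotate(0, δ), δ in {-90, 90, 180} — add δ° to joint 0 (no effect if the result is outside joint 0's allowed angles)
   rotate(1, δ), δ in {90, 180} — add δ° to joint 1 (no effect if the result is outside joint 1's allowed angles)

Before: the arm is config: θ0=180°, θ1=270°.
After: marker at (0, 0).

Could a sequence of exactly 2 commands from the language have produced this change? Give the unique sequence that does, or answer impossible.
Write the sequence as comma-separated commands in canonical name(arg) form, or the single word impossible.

rotate(1, 90), rotate(1, 180)

key: order matters: swapping rotate(1, 90) and rotate(1, 180) lands elsewhere
from: config: θ0=180°, θ1=270°
1. rotate(1, 90) → config: θ0=180°, θ1=0°
2. rotate(1, 180) → config: θ0=180°, θ1=180°
no other 2-command option fits: unique.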